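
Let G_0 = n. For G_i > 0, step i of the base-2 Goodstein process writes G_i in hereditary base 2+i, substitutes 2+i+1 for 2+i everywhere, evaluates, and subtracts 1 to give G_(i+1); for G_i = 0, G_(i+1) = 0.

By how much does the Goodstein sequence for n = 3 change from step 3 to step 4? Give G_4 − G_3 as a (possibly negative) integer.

-1

[0] 3 ≡ 2 + 1 (base 2). Lift 3: 4. −1: 3.
[1] 3 ≡ 3 (base 3). Lift 4: 4. −1: 3.
[2] 3 ≡ 3 (base 4). Lift 5: 3. −1: 2.
[3] 2 ≡ 2 (base 5). Lift 6: 2. −1: 1.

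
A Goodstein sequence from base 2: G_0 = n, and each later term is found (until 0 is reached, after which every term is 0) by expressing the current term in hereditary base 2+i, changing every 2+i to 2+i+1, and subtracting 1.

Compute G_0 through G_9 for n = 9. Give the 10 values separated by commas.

i=0: 9 = 2^(2 + 1) + 1 (b=2); 2→3: 3^(3 + 1) + 1 = 82; 82−1 = 81
i=1: 81 = 3^(3 + 1) (b=3); 3→4: 4^(4 + 1) = 1024; 1024−1 = 1023
i=2: 1023 = 3·4^4 + 3·4^3 + 3·4^2 + 3·4 + 3 (b=4); 4→5: 3·5^5 + 3·5^3 + 3·5^2 + 3·5 + 3 = 9843; 9843−1 = 9842
i=3: 9842 = 3·5^5 + 3·5^3 + 3·5^2 + 3·5 + 2 (b=5); 5→6: 3·6^6 + 3·6^3 + 3·6^2 + 3·6 + 2 = 140744; 140744−1 = 140743
i=4: 140743 = 3·6^6 + 3·6^3 + 3·6^2 + 3·6 + 1 (b=6); 6→7: 3·7^7 + 3·7^3 + 3·7^2 + 3·7 + 1 = 2471827; 2471827−1 = 2471826
i=5: 2471826 = 3·7^7 + 3·7^3 + 3·7^2 + 3·7 (b=7); 7→8: 3·8^8 + 3·8^3 + 3·8^2 + 3·8 = 50333400; 50333400−1 = 50333399
i=6: 50333399 = 3·8^8 + 3·8^3 + 3·8^2 + 2·8 + 7 (b=8); 8→9: 3·9^9 + 3·9^3 + 3·9^2 + 2·9 + 7 = 1162263922; 1162263922−1 = 1162263921
i=7: 1162263921 = 3·9^9 + 3·9^3 + 3·9^2 + 2·9 + 6 (b=9); 9→10: 3·10^10 + 3·10^3 + 3·10^2 + 2·10 + 6 = 30000003326; 30000003326−1 = 30000003325
i=8: 30000003325 = 3·10^10 + 3·10^3 + 3·10^2 + 2·10 + 5 (b=10); 10→11: 3·11^11 + 3·11^3 + 3·11^2 + 2·11 + 5 = 855935016216; 855935016216−1 = 855935016215

9, 81, 1023, 9842, 140743, 2471826, 50333399, 1162263921, 30000003325, 855935016215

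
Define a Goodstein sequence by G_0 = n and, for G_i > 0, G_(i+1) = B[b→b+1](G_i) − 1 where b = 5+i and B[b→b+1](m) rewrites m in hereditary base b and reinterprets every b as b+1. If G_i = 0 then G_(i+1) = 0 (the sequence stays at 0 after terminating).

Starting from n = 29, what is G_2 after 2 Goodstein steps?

51

G_0=29  [base 5] 5^2 + 4  →[5↦6]→  6^2 + 4 = 40  −1 ⇒ G_1=39
G_1=39  [base 6] 6^2 + 3  →[6↦7]→  7^2 + 3 = 52  −1 ⇒ G_2=51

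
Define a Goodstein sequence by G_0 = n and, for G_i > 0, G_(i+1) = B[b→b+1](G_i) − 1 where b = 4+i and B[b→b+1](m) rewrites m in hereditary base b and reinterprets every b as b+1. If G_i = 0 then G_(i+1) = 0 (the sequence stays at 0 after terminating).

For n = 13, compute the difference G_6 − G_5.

1

13 —HB4→ 3·4 + 1 —bump→ 3·5 + 1 = 16 —(−1)→ 15
15 —HB5→ 3·5 —bump→ 3·6 = 18 —(−1)→ 17
17 —HB6→ 2·6 + 5 —bump→ 2·7 + 5 = 19 —(−1)→ 18
18 —HB7→ 2·7 + 4 —bump→ 2·8 + 4 = 20 —(−1)→ 19
19 —HB8→ 2·8 + 3 —bump→ 2·9 + 3 = 21 —(−1)→ 20
20 —HB9→ 2·9 + 2 —bump→ 2·10 + 2 = 22 —(−1)→ 21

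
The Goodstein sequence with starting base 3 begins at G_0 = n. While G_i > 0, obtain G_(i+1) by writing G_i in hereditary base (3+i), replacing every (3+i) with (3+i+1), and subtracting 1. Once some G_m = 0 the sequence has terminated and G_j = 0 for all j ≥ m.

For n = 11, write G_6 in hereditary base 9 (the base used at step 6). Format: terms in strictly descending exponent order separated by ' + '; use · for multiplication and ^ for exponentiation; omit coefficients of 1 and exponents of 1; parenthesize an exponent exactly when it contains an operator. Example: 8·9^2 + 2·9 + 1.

[0] 11 ≡ 3^2 + 2 (base 3). Lift 4: 18. −1: 17.
[1] 17 ≡ 4^2 + 1 (base 4). Lift 5: 26. −1: 25.
[2] 25 ≡ 5^2 (base 5). Lift 6: 36. −1: 35.
[3] 35 ≡ 5·6 + 5 (base 6). Lift 7: 40. −1: 39.
[4] 39 ≡ 5·7 + 4 (base 7). Lift 8: 44. −1: 43.
[5] 43 ≡ 5·8 + 3 (base 8). Lift 9: 48. −1: 47.

5·9 + 2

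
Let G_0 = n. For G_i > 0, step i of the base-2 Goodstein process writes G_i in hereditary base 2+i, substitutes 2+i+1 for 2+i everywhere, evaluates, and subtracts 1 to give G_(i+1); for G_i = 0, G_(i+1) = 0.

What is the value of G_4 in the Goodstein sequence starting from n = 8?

G_0=8  [base 2] 2^(2 + 1)  →[2↦3]→  3^(3 + 1) = 81  −1 ⇒ G_1=80
G_1=80  [base 3] 2·3^3 + 2·3^2 + 2·3 + 2  →[3↦4]→  2·4^4 + 2·4^2 + 2·4 + 2 = 554  −1 ⇒ G_2=553
G_2=553  [base 4] 2·4^4 + 2·4^2 + 2·4 + 1  →[4↦5]→  2·5^5 + 2·5^2 + 2·5 + 1 = 6311  −1 ⇒ G_3=6310
G_3=6310  [base 5] 2·5^5 + 2·5^2 + 2·5  →[5↦6]→  2·6^6 + 2·6^2 + 2·6 = 93396  −1 ⇒ G_4=93395

93395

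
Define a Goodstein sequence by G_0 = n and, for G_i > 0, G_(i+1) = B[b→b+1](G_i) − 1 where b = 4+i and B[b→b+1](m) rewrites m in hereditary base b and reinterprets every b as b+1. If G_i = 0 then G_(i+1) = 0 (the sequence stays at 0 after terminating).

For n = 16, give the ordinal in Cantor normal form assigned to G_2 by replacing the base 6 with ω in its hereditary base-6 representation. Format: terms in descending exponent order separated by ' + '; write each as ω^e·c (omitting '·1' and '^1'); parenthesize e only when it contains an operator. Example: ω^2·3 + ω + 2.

[0] 16 ≡ 4^2 (base 4). Lift 5: 25. −1: 24.
[1] 24 ≡ 4·5 + 4 (base 5). Lift 6: 28. −1: 27.
[2] 27 ≡ 4·6 + 3 (base 6). Lift 7: 31. −1: 30.

ω·4 + 3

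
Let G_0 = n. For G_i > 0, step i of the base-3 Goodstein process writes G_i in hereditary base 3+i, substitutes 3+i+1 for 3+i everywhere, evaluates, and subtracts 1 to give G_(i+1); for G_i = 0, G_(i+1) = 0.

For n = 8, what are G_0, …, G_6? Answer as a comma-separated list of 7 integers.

8, 9, 10, 11, 11, 11, 11

(0) 8|_3 = 2·3 + 2 ↦ 2·4 + 2|_4 = 10 ⇒ 9
(1) 9|_4 = 2·4 + 1 ↦ 2·5 + 1|_5 = 11 ⇒ 10
(2) 10|_5 = 2·5 ↦ 2·6|_6 = 12 ⇒ 11
(3) 11|_6 = 6 + 5 ↦ 7 + 5|_7 = 12 ⇒ 11
(4) 11|_7 = 7 + 4 ↦ 8 + 4|_8 = 12 ⇒ 11
(5) 11|_8 = 8 + 3 ↦ 9 + 3|_9 = 12 ⇒ 11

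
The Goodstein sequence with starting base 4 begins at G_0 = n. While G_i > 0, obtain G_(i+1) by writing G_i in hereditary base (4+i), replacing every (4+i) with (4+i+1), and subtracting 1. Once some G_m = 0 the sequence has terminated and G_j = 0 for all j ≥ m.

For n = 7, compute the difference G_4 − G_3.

step 0: 7 = 4 + 3; sub 5 for 4: 5 + 3; = 8; G_1 = 8−1 = 7
step 1: 7 = 5 + 2; sub 6 for 5: 6 + 2; = 8; G_2 = 8−1 = 7
step 2: 7 = 6 + 1; sub 7 for 6: 7 + 1; = 8; G_3 = 8−1 = 7
step 3: 7 = 7; sub 8 for 7: 8; = 8; G_4 = 8−1 = 7

0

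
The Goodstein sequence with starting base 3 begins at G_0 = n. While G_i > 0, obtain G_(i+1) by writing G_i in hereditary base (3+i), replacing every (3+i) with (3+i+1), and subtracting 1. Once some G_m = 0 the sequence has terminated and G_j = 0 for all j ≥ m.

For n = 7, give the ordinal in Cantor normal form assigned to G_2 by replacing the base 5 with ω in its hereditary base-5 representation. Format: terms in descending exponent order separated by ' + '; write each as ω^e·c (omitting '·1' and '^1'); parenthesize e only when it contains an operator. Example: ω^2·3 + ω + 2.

ω + 4

step 0: 7 = 2·3 + 1; sub 4 for 3: 2·4 + 1; = 9; G_1 = 9−1 = 8
step 1: 8 = 2·4; sub 5 for 4: 2·5; = 10; G_2 = 10−1 = 9
step 2: 9 = 5 + 4; sub 6 for 5: 6 + 4; = 10; G_3 = 10−1 = 9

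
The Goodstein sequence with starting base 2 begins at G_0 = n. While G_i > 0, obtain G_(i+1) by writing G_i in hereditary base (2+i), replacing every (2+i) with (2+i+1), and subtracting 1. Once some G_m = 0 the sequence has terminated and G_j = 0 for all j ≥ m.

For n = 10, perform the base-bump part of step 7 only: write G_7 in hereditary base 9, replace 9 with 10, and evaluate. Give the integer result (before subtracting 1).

10 —HB2→ 2^(2 + 1) + 2 —bump→ 3^(3 + 1) + 3 = 84 —(−1)→ 83
83 —HB3→ 3^(3 + 1) + 2 —bump→ 4^(4 + 1) + 2 = 1026 —(−1)→ 1025
1025 —HB4→ 4^(4 + 1) + 1 —bump→ 5^(5 + 1) + 1 = 15626 —(−1)→ 15625
15625 —HB5→ 5^(5 + 1) —bump→ 6^(6 + 1) = 279936 —(−1)→ 279935
279935 —HB6→ 5·6^6 + 5·6^5 + 5·6^4 + 5·6^3 + 5·6^2 + 5·6 + 5 —bump→ 5·7^7 + 5·7^5 + 5·7^4 + 5·7^3 + 5·7^2 + 5·7 + 5 = 4215755 —(−1)→ 4215754
4215754 —HB7→ 5·7^7 + 5·7^5 + 5·7^4 + 5·7^3 + 5·7^2 + 5·7 + 4 —bump→ 5·8^8 + 5·8^5 + 5·8^4 + 5·8^3 + 5·8^2 + 5·8 + 4 = 84073324 —(−1)→ 84073323
84073323 —HB8→ 5·8^8 + 5·8^5 + 5·8^4 + 5·8^3 + 5·8^2 + 5·8 + 3 —bump→ 5·9^9 + 5·9^5 + 5·9^4 + 5·9^3 + 5·9^2 + 5·9 + 3 = 1937434593 —(−1)→ 1937434592

50000555552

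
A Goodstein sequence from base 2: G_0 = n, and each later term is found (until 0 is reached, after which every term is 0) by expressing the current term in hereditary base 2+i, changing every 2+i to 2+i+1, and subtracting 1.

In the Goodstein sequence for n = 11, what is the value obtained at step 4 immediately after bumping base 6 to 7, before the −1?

5764802

step 0: 11 = 2^(2 + 1) + 2 + 1; sub 3 for 2: 3^(3 + 1) + 3 + 1; = 85; G_1 = 85−1 = 84
step 1: 84 = 3^(3 + 1) + 3; sub 4 for 3: 4^(4 + 1) + 4; = 1028; G_2 = 1028−1 = 1027
step 2: 1027 = 4^(4 + 1) + 3; sub 5 for 4: 5^(5 + 1) + 3; = 15628; G_3 = 15628−1 = 15627
step 3: 15627 = 5^(5 + 1) + 2; sub 6 for 5: 6^(6 + 1) + 2; = 279938; G_4 = 279938−1 = 279937
step 4: 279937 = 6^(6 + 1) + 1; sub 7 for 6: 7^(7 + 1) + 1; = 5764802; G_5 = 5764802−1 = 5764801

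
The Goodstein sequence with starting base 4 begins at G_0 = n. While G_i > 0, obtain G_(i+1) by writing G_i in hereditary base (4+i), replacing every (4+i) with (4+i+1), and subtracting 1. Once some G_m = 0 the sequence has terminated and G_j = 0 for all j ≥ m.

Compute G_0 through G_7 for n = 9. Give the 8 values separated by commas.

9, 10, 11, 11, 11, 11, 11, 11

9 —HB4→ 2·4 + 1 —bump→ 2·5 + 1 = 11 —(−1)→ 10
10 —HB5→ 2·5 —bump→ 2·6 = 12 —(−1)→ 11
11 —HB6→ 6 + 5 —bump→ 7 + 5 = 12 —(−1)→ 11
11 —HB7→ 7 + 4 —bump→ 8 + 4 = 12 —(−1)→ 11
11 —HB8→ 8 + 3 —bump→ 9 + 3 = 12 —(−1)→ 11
11 —HB9→ 9 + 2 —bump→ 10 + 2 = 12 —(−1)→ 11
11 —HB10→ 10 + 1 —bump→ 11 + 1 = 12 —(−1)→ 11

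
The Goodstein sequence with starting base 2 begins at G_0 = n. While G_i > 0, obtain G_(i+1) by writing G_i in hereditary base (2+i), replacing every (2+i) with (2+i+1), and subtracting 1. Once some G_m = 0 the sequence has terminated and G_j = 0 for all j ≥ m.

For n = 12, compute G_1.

107

i=0: 12 = 2^(2 + 1) + 2^2 (b=2); 2→3: 3^(3 + 1) + 3^3 = 108; 108−1 = 107
i=1: 107 = 3^(3 + 1) + 2·3^2 + 2·3 + 2 (b=3); 3→4: 4^(4 + 1) + 2·4^2 + 2·4 + 2 = 1066; 1066−1 = 1065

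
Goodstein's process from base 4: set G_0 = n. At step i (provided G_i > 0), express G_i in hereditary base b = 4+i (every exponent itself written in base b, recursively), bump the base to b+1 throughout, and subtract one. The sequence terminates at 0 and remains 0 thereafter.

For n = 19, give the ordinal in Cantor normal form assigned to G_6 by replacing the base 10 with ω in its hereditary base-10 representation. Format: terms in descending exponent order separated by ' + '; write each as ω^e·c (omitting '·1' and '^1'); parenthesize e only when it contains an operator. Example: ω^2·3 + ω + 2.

[0] 19 ≡ 4^2 + 3 (base 4). Lift 5: 28. −1: 27.
[1] 27 ≡ 5^2 + 2 (base 5). Lift 6: 38. −1: 37.
[2] 37 ≡ 6^2 + 1 (base 6). Lift 7: 50. −1: 49.
[3] 49 ≡ 7^2 (base 7). Lift 8: 64. −1: 63.
[4] 63 ≡ 7·8 + 7 (base 8). Lift 9: 70. −1: 69.
[5] 69 ≡ 7·9 + 6 (base 9). Lift 10: 76. −1: 75.
[6] 75 ≡ 7·10 + 5 (base 10). Lift 11: 82. −1: 81.

ω·7 + 5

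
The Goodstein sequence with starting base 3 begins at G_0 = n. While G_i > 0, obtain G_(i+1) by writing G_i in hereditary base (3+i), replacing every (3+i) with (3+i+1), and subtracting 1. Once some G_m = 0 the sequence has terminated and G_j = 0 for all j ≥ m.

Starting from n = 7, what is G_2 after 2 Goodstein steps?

G_0=7  [base 3] 2·3 + 1  →[3↦4]→  2·4 + 1 = 9  −1 ⇒ G_1=8
G_1=8  [base 4] 2·4  →[4↦5]→  2·5 = 10  −1 ⇒ G_2=9
G_2=9  [base 5] 5 + 4  →[5↦6]→  6 + 4 = 10  −1 ⇒ G_3=9

9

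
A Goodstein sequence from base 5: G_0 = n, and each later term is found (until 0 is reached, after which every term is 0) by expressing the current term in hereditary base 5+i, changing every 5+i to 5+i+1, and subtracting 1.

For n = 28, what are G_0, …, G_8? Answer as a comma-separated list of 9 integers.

[0] 28 ≡ 5^2 + 3 (base 5). Lift 6: 39. −1: 38.
[1] 38 ≡ 6^2 + 2 (base 6). Lift 7: 51. −1: 50.
[2] 50 ≡ 7^2 + 1 (base 7). Lift 8: 65. −1: 64.
[3] 64 ≡ 8^2 (base 8). Lift 9: 81. −1: 80.
[4] 80 ≡ 8·9 + 8 (base 9). Lift 10: 88. −1: 87.
[5] 87 ≡ 8·10 + 7 (base 10). Lift 11: 95. −1: 94.
[6] 94 ≡ 8·11 + 6 (base 11). Lift 12: 102. −1: 101.
[7] 101 ≡ 8·12 + 5 (base 12). Lift 13: 109. −1: 108.

28, 38, 50, 64, 80, 87, 94, 101, 108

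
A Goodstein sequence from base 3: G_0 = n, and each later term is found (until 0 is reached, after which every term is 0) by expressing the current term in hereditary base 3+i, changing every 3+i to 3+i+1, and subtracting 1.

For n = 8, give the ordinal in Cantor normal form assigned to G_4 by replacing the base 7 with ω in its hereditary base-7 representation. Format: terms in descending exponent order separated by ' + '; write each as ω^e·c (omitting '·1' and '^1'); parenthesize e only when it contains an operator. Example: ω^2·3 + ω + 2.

[0] 8 ≡ 2·3 + 2 (base 3). Lift 4: 10. −1: 9.
[1] 9 ≡ 2·4 + 1 (base 4). Lift 5: 11. −1: 10.
[2] 10 ≡ 2·5 (base 5). Lift 6: 12. −1: 11.
[3] 11 ≡ 6 + 5 (base 6). Lift 7: 12. −1: 11.
[4] 11 ≡ 7 + 4 (base 7). Lift 8: 12. −1: 11.

ω + 4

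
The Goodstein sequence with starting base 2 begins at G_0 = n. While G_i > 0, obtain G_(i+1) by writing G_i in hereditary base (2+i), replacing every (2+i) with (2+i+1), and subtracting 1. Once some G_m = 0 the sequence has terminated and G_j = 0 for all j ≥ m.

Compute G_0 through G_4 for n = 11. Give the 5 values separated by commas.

[0] 11 ≡ 2^(2 + 1) + 2 + 1 (base 2). Lift 3: 85. −1: 84.
[1] 84 ≡ 3^(3 + 1) + 3 (base 3). Lift 4: 1028. −1: 1027.
[2] 1027 ≡ 4^(4 + 1) + 3 (base 4). Lift 5: 15628. −1: 15627.
[3] 15627 ≡ 5^(5 + 1) + 2 (base 5). Lift 6: 279938. −1: 279937.

11, 84, 1027, 15627, 279937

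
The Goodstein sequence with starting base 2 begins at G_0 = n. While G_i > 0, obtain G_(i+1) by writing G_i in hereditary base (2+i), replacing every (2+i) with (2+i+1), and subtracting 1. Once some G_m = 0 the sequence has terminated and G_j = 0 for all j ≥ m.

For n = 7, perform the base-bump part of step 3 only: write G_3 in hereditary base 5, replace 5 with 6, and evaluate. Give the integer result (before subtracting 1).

46658

[0] 7 ≡ 2^2 + 2 + 1 (base 2). Lift 3: 31. −1: 30.
[1] 30 ≡ 3^3 + 3 (base 3). Lift 4: 260. −1: 259.
[2] 259 ≡ 4^4 + 3 (base 4). Lift 5: 3128. −1: 3127.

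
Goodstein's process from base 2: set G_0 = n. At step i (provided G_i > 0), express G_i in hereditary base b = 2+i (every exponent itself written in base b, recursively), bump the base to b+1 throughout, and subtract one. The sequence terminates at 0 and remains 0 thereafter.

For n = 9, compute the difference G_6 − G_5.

47861573

i=0: 9 = 2^(2 + 1) + 1 (b=2); 2→3: 3^(3 + 1) + 1 = 82; 82−1 = 81
i=1: 81 = 3^(3 + 1) (b=3); 3→4: 4^(4 + 1) = 1024; 1024−1 = 1023
i=2: 1023 = 3·4^4 + 3·4^3 + 3·4^2 + 3·4 + 3 (b=4); 4→5: 3·5^5 + 3·5^3 + 3·5^2 + 3·5 + 3 = 9843; 9843−1 = 9842
i=3: 9842 = 3·5^5 + 3·5^3 + 3·5^2 + 3·5 + 2 (b=5); 5→6: 3·6^6 + 3·6^3 + 3·6^2 + 3·6 + 2 = 140744; 140744−1 = 140743
i=4: 140743 = 3·6^6 + 3·6^3 + 3·6^2 + 3·6 + 1 (b=6); 6→7: 3·7^7 + 3·7^3 + 3·7^2 + 3·7 + 1 = 2471827; 2471827−1 = 2471826
i=5: 2471826 = 3·7^7 + 3·7^3 + 3·7^2 + 3·7 (b=7); 7→8: 3·8^8 + 3·8^3 + 3·8^2 + 3·8 = 50333400; 50333400−1 = 50333399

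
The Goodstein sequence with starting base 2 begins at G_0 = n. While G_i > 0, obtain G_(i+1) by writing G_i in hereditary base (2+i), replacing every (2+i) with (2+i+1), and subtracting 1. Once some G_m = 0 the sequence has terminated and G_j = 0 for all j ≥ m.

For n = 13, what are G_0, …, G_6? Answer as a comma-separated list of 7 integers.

[0] 13 ≡ 2^(2 + 1) + 2^2 + 1 (base 2). Lift 3: 109. −1: 108.
[1] 108 ≡ 3^(3 + 1) + 3^3 (base 3). Lift 4: 1280. −1: 1279.
[2] 1279 ≡ 4^(4 + 1) + 3·4^3 + 3·4^2 + 3·4 + 3 (base 4). Lift 5: 16093. −1: 16092.
[3] 16092 ≡ 5^(5 + 1) + 3·5^3 + 3·5^2 + 3·5 + 2 (base 5). Lift 6: 280712. −1: 280711.
[4] 280711 ≡ 6^(6 + 1) + 3·6^3 + 3·6^2 + 3·6 + 1 (base 6). Lift 7: 5765999. −1: 5765998.
[5] 5765998 ≡ 7^(7 + 1) + 3·7^3 + 3·7^2 + 3·7 (base 7). Lift 8: 134219480. −1: 134219479.

13, 108, 1279, 16092, 280711, 5765998, 134219479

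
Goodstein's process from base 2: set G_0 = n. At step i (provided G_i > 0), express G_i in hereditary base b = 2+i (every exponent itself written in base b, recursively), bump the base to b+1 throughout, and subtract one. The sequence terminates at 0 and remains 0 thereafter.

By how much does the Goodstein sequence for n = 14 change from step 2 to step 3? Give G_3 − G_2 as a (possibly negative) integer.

17469

(0) 14|_2 = 2^(2 + 1) + 2^2 + 2 ↦ 3^(3 + 1) + 3^3 + 3|_3 = 111 ⇒ 110
(1) 110|_3 = 3^(3 + 1) + 3^3 + 2 ↦ 4^(4 + 1) + 4^4 + 2|_4 = 1282 ⇒ 1281
(2) 1281|_4 = 4^(4 + 1) + 4^4 + 1 ↦ 5^(5 + 1) + 5^5 + 1|_5 = 18751 ⇒ 18750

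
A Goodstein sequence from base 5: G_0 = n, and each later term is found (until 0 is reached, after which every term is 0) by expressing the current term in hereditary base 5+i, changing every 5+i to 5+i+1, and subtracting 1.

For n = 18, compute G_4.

step 0: 18 = 3·5 + 3; sub 6 for 5: 3·6 + 3; = 21; G_1 = 21−1 = 20
step 1: 20 = 3·6 + 2; sub 7 for 6: 3·7 + 2; = 23; G_2 = 23−1 = 22
step 2: 22 = 3·7 + 1; sub 8 for 7: 3·8 + 1; = 25; G_3 = 25−1 = 24
step 3: 24 = 3·8; sub 9 for 8: 3·9; = 27; G_4 = 27−1 = 26
step 4: 26 = 2·9 + 8; sub 10 for 9: 2·10 + 8; = 28; G_5 = 28−1 = 27

26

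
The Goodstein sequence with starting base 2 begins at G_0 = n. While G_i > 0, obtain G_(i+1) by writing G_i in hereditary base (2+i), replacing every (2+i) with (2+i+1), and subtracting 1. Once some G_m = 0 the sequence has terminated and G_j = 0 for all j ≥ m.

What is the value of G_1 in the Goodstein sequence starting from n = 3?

step 0: 3 = 2 + 1; sub 3 for 2: 3 + 1; = 4; G_1 = 4−1 = 3
step 1: 3 = 3; sub 4 for 3: 4; = 4; G_2 = 4−1 = 3

3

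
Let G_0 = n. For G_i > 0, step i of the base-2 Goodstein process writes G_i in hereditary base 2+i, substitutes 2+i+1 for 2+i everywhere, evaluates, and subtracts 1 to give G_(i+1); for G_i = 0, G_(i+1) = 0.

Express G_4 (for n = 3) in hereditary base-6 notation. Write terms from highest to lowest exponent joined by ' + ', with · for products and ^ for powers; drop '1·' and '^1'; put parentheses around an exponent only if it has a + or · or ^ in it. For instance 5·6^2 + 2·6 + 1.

1

[0] 3 ≡ 2 + 1 (base 2). Lift 3: 4. −1: 3.
[1] 3 ≡ 3 (base 3). Lift 4: 4. −1: 3.
[2] 3 ≡ 3 (base 4). Lift 5: 3. −1: 2.
[3] 2 ≡ 2 (base 5). Lift 6: 2. −1: 1.
[4] 1 ≡ 1 (base 6). Lift 7: 1. −1: 0.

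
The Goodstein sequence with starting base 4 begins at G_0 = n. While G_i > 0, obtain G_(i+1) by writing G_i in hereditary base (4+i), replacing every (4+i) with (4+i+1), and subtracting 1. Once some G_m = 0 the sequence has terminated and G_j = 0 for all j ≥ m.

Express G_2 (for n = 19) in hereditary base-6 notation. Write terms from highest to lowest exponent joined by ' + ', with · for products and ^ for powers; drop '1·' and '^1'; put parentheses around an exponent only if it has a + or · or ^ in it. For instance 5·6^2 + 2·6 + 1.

G_0 = 19. HB_4(19) = 4^2 + 3. Bump = 28. G_1 = 27.
G_1 = 27. HB_5(27) = 5^2 + 2. Bump = 38. G_2 = 37.
G_2 = 37. HB_6(37) = 6^2 + 1. Bump = 50. G_3 = 49.

6^2 + 1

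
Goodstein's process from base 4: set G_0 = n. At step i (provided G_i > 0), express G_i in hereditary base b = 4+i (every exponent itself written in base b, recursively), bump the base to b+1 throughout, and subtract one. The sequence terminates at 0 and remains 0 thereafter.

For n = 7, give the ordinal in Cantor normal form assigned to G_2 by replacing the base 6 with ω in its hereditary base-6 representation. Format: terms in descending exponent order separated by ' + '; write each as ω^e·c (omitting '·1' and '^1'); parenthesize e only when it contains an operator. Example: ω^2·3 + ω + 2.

G_0 = 7. HB_4(7) = 4 + 3. Bump = 8. G_1 = 7.
G_1 = 7. HB_5(7) = 5 + 2. Bump = 8. G_2 = 7.
G_2 = 7. HB_6(7) = 6 + 1. Bump = 8. G_3 = 7.

ω + 1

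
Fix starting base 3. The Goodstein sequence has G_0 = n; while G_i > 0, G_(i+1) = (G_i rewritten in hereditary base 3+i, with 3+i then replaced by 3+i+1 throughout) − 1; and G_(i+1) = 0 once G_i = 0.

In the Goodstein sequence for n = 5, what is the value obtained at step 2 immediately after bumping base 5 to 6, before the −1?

6

(0) 5|_3 = 3 + 2 ↦ 4 + 2|_4 = 6 ⇒ 5
(1) 5|_4 = 4 + 1 ↦ 5 + 1|_5 = 6 ⇒ 5
(2) 5|_5 = 5 ↦ 6|_6 = 6 ⇒ 5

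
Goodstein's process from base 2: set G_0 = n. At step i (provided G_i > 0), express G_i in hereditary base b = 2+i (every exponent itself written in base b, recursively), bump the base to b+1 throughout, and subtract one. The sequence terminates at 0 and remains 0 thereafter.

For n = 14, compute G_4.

G_0 = 14. HB_2(14) = 2^(2 + 1) + 2^2 + 2. Bump = 111. G_1 = 110.
G_1 = 110. HB_3(110) = 3^(3 + 1) + 3^3 + 2. Bump = 1282. G_2 = 1281.
G_2 = 1281. HB_4(1281) = 4^(4 + 1) + 4^4 + 1. Bump = 18751. G_3 = 18750.
G_3 = 18750. HB_5(18750) = 5^(5 + 1) + 5^5. Bump = 326592. G_4 = 326591.
G_4 = 326591. HB_6(326591) = 6^(6 + 1) + 5·6^5 + 5·6^4 + 5·6^3 + 5·6^2 + 5·6 + 5. Bump = 5862841. G_5 = 5862840.

326591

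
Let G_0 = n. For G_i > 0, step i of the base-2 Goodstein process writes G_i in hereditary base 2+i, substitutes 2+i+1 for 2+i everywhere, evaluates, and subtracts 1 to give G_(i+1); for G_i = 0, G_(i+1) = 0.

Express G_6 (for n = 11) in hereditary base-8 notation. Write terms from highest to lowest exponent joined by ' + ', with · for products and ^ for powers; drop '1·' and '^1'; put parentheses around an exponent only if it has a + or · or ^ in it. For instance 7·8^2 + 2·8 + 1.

7·8^8 + 7·8^7 + 7·8^6 + 7·8^5 + 7·8^4 + 7·8^3 + 7·8^2 + 7·8 + 7

G_0 = 11. HB_2(11) = 2^(2 + 1) + 2 + 1. Bump = 85. G_1 = 84.
G_1 = 84. HB_3(84) = 3^(3 + 1) + 3. Bump = 1028. G_2 = 1027.
G_2 = 1027. HB_4(1027) = 4^(4 + 1) + 3. Bump = 15628. G_3 = 15627.
G_3 = 15627. HB_5(15627) = 5^(5 + 1) + 2. Bump = 279938. G_4 = 279937.
G_4 = 279937. HB_6(279937) = 6^(6 + 1) + 1. Bump = 5764802. G_5 = 5764801.
G_5 = 5764801. HB_7(5764801) = 7^(7 + 1). Bump = 134217728. G_6 = 134217727.
G_6 = 134217727. HB_8(134217727) = 7·8^8 + 7·8^7 + 7·8^6 + 7·8^5 + 7·8^4 + 7·8^3 + 7·8^2 + 7·8 + 7. Bump = 2749609303. G_7 = 2749609302.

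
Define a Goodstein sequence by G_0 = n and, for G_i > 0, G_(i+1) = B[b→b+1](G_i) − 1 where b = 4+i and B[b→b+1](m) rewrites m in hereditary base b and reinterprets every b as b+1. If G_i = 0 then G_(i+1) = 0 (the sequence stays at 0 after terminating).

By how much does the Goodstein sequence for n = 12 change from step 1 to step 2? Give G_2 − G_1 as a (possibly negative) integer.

i=0: 12 = 3·4 (b=4); 4→5: 3·5 = 15; 15−1 = 14
i=1: 14 = 2·5 + 4 (b=5); 5→6: 2·6 + 4 = 16; 16−1 = 15

1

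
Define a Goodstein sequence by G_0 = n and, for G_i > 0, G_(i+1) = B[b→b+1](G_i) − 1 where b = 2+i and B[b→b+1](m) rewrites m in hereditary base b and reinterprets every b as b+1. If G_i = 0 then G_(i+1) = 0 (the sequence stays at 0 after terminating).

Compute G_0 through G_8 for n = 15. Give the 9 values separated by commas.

base 2: 15 = 2^(2 + 1) + 2^2 + 2 + 1; at 3: 3^(3 + 1) + 3^3 + 3 + 1 = 112; next = 111
base 3: 111 = 3^(3 + 1) + 3^3 + 3; at 4: 4^(4 + 1) + 4^4 + 4 = 1284; next = 1283
base 4: 1283 = 4^(4 + 1) + 4^4 + 3; at 5: 5^(5 + 1) + 5^5 + 3 = 18753; next = 18752
base 5: 18752 = 5^(5 + 1) + 5^5 + 2; at 6: 6^(6 + 1) + 6^6 + 2 = 326594; next = 326593
base 6: 326593 = 6^(6 + 1) + 6^6 + 1; at 7: 7^(7 + 1) + 7^7 + 1 = 6588345; next = 6588344
base 7: 6588344 = 7^(7 + 1) + 7^7; at 8: 8^(8 + 1) + 8^8 = 150994944; next = 150994943
base 8: 150994943 = 8^(8 + 1) + 7·8^7 + 7·8^6 + 7·8^5 + 7·8^4 + 7·8^3 + 7·8^2 + 7·8 + 7; at 9: 9^(9 + 1) + 7·9^7 + 7·9^6 + 7·9^5 + 7·9^4 + 7·9^3 + 7·9^2 + 7·9 + 7 = 3524450281; next = 3524450280
base 9: 3524450280 = 9^(9 + 1) + 7·9^7 + 7·9^6 + 7·9^5 + 7·9^4 + 7·9^3 + 7·9^2 + 7·9 + 6; at 10: 10^(10 + 1) + 7·10^7 + 7·10^6 + 7·10^5 + 7·10^4 + 7·10^3 + 7·10^2 + 7·10 + 6 = 100077777776; next = 100077777775

15, 111, 1283, 18752, 326593, 6588344, 150994943, 3524450280, 100077777775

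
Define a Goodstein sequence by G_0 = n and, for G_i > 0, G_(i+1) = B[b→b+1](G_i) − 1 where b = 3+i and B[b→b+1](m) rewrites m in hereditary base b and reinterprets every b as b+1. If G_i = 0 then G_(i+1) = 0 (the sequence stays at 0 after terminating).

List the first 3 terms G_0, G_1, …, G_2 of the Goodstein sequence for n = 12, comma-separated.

12, 19, 27

12 —HB3→ 3^2 + 3 —bump→ 4^2 + 4 = 20 —(−1)→ 19
19 —HB4→ 4^2 + 3 —bump→ 5^2 + 3 = 28 —(−1)→ 27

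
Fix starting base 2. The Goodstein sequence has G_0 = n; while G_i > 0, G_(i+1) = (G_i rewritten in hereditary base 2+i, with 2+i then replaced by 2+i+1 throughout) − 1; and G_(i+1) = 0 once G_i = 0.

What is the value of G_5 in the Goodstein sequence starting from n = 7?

823543

G_0=7  [base 2] 2^2 + 2 + 1  →[2↦3]→  3^3 + 3 + 1 = 31  −1 ⇒ G_1=30
G_1=30  [base 3] 3^3 + 3  →[3↦4]→  4^4 + 4 = 260  −1 ⇒ G_2=259
G_2=259  [base 4] 4^4 + 3  →[4↦5]→  5^5 + 3 = 3128  −1 ⇒ G_3=3127
G_3=3127  [base 5] 5^5 + 2  →[5↦6]→  6^6 + 2 = 46658  −1 ⇒ G_4=46657
G_4=46657  [base 6] 6^6 + 1  →[6↦7]→  7^7 + 1 = 823544  −1 ⇒ G_5=823543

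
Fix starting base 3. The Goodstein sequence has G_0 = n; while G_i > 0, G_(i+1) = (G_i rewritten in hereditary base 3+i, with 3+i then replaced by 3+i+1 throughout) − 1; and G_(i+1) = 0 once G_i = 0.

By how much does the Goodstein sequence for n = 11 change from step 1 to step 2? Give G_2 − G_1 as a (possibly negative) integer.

base 3: 11 = 3^2 + 2; at 4: 4^2 + 2 = 18; next = 17
base 4: 17 = 4^2 + 1; at 5: 5^2 + 1 = 26; next = 25

8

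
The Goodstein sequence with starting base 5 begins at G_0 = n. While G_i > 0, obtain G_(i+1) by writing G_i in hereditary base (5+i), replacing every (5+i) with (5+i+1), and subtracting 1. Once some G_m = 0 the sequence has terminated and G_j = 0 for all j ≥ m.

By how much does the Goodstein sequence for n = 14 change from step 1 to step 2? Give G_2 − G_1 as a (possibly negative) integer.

G_0=14  [base 5] 2·5 + 4  →[5↦6]→  2·6 + 4 = 16  −1 ⇒ G_1=15
G_1=15  [base 6] 2·6 + 3  →[6↦7]→  2·7 + 3 = 17  −1 ⇒ G_2=16

1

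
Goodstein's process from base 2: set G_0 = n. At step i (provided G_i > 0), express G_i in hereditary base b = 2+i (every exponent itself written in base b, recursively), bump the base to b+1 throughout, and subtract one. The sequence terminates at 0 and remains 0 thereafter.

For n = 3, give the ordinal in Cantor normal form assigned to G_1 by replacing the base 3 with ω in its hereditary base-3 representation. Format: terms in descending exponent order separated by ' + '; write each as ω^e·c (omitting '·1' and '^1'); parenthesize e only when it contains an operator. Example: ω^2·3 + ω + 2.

ω

G_0 = 3. HB_2(3) = 2 + 1. Bump = 4. G_1 = 3.
G_1 = 3. HB_3(3) = 3. Bump = 4. G_2 = 3.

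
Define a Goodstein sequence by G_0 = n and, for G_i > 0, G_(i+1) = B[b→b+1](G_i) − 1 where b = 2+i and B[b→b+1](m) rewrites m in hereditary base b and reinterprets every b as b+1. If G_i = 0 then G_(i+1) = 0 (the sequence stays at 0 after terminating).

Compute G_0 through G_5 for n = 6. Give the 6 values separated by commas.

base 2: 6 = 2^2 + 2; at 3: 3^3 + 3 = 30; next = 29
base 3: 29 = 3^3 + 2; at 4: 4^4 + 2 = 258; next = 257
base 4: 257 = 4^4 + 1; at 5: 5^5 + 1 = 3126; next = 3125
base 5: 3125 = 5^5; at 6: 6^6 = 46656; next = 46655
base 6: 46655 = 5·6^5 + 5·6^4 + 5·6^3 + 5·6^2 + 5·6 + 5; at 7: 5·7^5 + 5·7^4 + 5·7^3 + 5·7^2 + 5·7 + 5 = 98040; next = 98039

6, 29, 257, 3125, 46655, 98039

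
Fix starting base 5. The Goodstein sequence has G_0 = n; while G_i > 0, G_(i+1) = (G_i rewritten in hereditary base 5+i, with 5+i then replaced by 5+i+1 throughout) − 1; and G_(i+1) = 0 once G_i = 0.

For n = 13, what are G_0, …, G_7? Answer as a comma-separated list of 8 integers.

(0) 13|_5 = 2·5 + 3 ↦ 2·6 + 3|_6 = 15 ⇒ 14
(1) 14|_6 = 2·6 + 2 ↦ 2·7 + 2|_7 = 16 ⇒ 15
(2) 15|_7 = 2·7 + 1 ↦ 2·8 + 1|_8 = 17 ⇒ 16
(3) 16|_8 = 2·8 ↦ 2·9|_9 = 18 ⇒ 17
(4) 17|_9 = 9 + 8 ↦ 10 + 8|_10 = 18 ⇒ 17
(5) 17|_10 = 10 + 7 ↦ 11 + 7|_11 = 18 ⇒ 17
(6) 17|_11 = 11 + 6 ↦ 12 + 6|_12 = 18 ⇒ 17

13, 14, 15, 16, 17, 17, 17, 17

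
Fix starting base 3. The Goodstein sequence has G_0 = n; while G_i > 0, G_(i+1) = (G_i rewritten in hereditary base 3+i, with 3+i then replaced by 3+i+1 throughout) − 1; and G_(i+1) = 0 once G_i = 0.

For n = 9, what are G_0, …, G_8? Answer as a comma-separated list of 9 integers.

9, 15, 17, 19, 21, 23, 24, 25, 26

[0] 9 ≡ 3^2 (base 3). Lift 4: 16. −1: 15.
[1] 15 ≡ 3·4 + 3 (base 4). Lift 5: 18. −1: 17.
[2] 17 ≡ 3·5 + 2 (base 5). Lift 6: 20. −1: 19.
[3] 19 ≡ 3·6 + 1 (base 6). Lift 7: 22. −1: 21.
[4] 21 ≡ 3·7 (base 7). Lift 8: 24. −1: 23.
[5] 23 ≡ 2·8 + 7 (base 8). Lift 9: 25. −1: 24.
[6] 24 ≡ 2·9 + 6 (base 9). Lift 10: 26. −1: 25.
[7] 25 ≡ 2·10 + 5 (base 10). Lift 11: 27. −1: 26.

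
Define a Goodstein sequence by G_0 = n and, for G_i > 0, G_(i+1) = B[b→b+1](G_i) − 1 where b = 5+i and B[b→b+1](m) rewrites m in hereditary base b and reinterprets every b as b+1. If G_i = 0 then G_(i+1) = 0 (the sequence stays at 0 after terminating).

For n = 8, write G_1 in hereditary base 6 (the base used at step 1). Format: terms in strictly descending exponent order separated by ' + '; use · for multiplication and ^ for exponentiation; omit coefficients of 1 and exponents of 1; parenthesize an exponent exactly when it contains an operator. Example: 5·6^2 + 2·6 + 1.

6 + 2

[0] 8 ≡ 5 + 3 (base 5). Lift 6: 9. −1: 8.
[1] 8 ≡ 6 + 2 (base 6). Lift 7: 9. −1: 8.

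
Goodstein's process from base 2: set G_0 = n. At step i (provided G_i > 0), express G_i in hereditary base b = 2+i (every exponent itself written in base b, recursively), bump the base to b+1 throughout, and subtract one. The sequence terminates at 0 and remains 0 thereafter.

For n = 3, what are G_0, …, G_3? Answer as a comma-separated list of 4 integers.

3, 3, 3, 2

i=0: 3 = 2 + 1 (b=2); 2→3: 3 + 1 = 4; 4−1 = 3
i=1: 3 = 3 (b=3); 3→4: 4 = 4; 4−1 = 3
i=2: 3 = 3 (b=4); 4→5: 3 = 3; 3−1 = 2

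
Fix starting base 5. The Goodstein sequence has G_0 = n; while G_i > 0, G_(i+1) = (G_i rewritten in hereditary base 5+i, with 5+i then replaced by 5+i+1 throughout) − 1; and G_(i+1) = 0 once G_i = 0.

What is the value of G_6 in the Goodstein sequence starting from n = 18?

28

[0] 18 ≡ 3·5 + 3 (base 5). Lift 6: 21. −1: 20.
[1] 20 ≡ 3·6 + 2 (base 6). Lift 7: 23. −1: 22.
[2] 22 ≡ 3·7 + 1 (base 7). Lift 8: 25. −1: 24.
[3] 24 ≡ 3·8 (base 8). Lift 9: 27. −1: 26.
[4] 26 ≡ 2·9 + 8 (base 9). Lift 10: 28. −1: 27.
[5] 27 ≡ 2·10 + 7 (base 10). Lift 11: 29. −1: 28.
[6] 28 ≡ 2·11 + 6 (base 11). Lift 12: 30. −1: 29.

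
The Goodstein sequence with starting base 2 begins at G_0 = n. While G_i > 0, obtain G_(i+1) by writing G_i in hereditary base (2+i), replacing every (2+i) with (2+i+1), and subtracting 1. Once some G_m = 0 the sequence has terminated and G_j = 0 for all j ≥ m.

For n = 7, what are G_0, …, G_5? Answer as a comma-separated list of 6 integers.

7, 30, 259, 3127, 46657, 823543

i=0: 7 = 2^2 + 2 + 1 (b=2); 2→3: 3^3 + 3 + 1 = 31; 31−1 = 30
i=1: 30 = 3^3 + 3 (b=3); 3→4: 4^4 + 4 = 260; 260−1 = 259
i=2: 259 = 4^4 + 3 (b=4); 4→5: 5^5 + 3 = 3128; 3128−1 = 3127
i=3: 3127 = 5^5 + 2 (b=5); 5→6: 6^6 + 2 = 46658; 46658−1 = 46657
i=4: 46657 = 6^6 + 1 (b=6); 6→7: 7^7 + 1 = 823544; 823544−1 = 823543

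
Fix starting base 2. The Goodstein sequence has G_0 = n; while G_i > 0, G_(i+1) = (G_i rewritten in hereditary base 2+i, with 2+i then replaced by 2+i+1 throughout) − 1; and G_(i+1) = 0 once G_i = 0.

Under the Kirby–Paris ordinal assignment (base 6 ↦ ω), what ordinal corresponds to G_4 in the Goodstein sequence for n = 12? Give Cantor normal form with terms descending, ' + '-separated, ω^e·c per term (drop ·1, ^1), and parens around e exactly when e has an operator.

ω^(ω + 1) + ω^2·2 + ω + 5

step 0: 12 = 2^(2 + 1) + 2^2; sub 3 for 2: 3^(3 + 1) + 3^3; = 108; G_1 = 108−1 = 107
step 1: 107 = 3^(3 + 1) + 2·3^2 + 2·3 + 2; sub 4 for 3: 4^(4 + 1) + 2·4^2 + 2·4 + 2; = 1066; G_2 = 1066−1 = 1065
step 2: 1065 = 4^(4 + 1) + 2·4^2 + 2·4 + 1; sub 5 for 4: 5^(5 + 1) + 2·5^2 + 2·5 + 1; = 15686; G_3 = 15686−1 = 15685
step 3: 15685 = 5^(5 + 1) + 2·5^2 + 2·5; sub 6 for 5: 6^(6 + 1) + 2·6^2 + 2·6; = 280020; G_4 = 280020−1 = 280019
step 4: 280019 = 6^(6 + 1) + 2·6^2 + 6 + 5; sub 7 for 6: 7^(7 + 1) + 2·7^2 + 7 + 5; = 5764911; G_5 = 5764911−1 = 5764910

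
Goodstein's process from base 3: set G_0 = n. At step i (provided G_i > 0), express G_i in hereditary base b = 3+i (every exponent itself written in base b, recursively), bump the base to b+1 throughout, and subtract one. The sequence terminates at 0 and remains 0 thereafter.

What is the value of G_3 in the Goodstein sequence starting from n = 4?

i=0: 4 = 3 + 1 (b=3); 3→4: 4 + 1 = 5; 5−1 = 4
i=1: 4 = 4 (b=4); 4→5: 5 = 5; 5−1 = 4
i=2: 4 = 4 (b=5); 5→6: 4 = 4; 4−1 = 3
i=3: 3 = 3 (b=6); 6→7: 3 = 3; 3−1 = 2

3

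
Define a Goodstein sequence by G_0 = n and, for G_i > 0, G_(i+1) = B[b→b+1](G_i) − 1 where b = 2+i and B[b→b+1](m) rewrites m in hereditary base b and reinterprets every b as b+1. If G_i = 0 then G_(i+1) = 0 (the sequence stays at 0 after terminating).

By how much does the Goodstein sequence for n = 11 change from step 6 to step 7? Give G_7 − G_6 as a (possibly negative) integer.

base 2: 11 = 2^(2 + 1) + 2 + 1; at 3: 3^(3 + 1) + 3 + 1 = 85; next = 84
base 3: 84 = 3^(3 + 1) + 3; at 4: 4^(4 + 1) + 4 = 1028; next = 1027
base 4: 1027 = 4^(4 + 1) + 3; at 5: 5^(5 + 1) + 3 = 15628; next = 15627
base 5: 15627 = 5^(5 + 1) + 2; at 6: 6^(6 + 1) + 2 = 279938; next = 279937
base 6: 279937 = 6^(6 + 1) + 1; at 7: 7^(7 + 1) + 1 = 5764802; next = 5764801
base 7: 5764801 = 7^(7 + 1); at 8: 8^(8 + 1) = 134217728; next = 134217727
base 8: 134217727 = 7·8^8 + 7·8^7 + 7·8^6 + 7·8^5 + 7·8^4 + 7·8^3 + 7·8^2 + 7·8 + 7; at 9: 7·9^9 + 7·9^7 + 7·9^6 + 7·9^5 + 7·9^4 + 7·9^3 + 7·9^2 + 7·9 + 7 = 2749609303; next = 2749609302

2615391575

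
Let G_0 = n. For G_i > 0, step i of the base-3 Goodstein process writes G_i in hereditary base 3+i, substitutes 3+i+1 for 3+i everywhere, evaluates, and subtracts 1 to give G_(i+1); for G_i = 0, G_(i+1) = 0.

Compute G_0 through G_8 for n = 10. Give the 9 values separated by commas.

10, 16, 24, 27, 30, 33, 36, 39, 41

i=0: 10 = 3^2 + 1 (b=3); 3→4: 4^2 + 1 = 17; 17−1 = 16
i=1: 16 = 4^2 (b=4); 4→5: 5^2 = 25; 25−1 = 24
i=2: 24 = 4·5 + 4 (b=5); 5→6: 4·6 + 4 = 28; 28−1 = 27
i=3: 27 = 4·6 + 3 (b=6); 6→7: 4·7 + 3 = 31; 31−1 = 30
i=4: 30 = 4·7 + 2 (b=7); 7→8: 4·8 + 2 = 34; 34−1 = 33
i=5: 33 = 4·8 + 1 (b=8); 8→9: 4·9 + 1 = 37; 37−1 = 36
i=6: 36 = 4·9 (b=9); 9→10: 4·10 = 40; 40−1 = 39
i=7: 39 = 3·10 + 9 (b=10); 10→11: 3·11 + 9 = 42; 42−1 = 41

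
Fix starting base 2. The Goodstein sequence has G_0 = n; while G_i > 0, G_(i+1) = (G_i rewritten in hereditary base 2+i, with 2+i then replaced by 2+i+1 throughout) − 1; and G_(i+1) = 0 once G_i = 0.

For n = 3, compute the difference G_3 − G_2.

step 0: 3 = 2 + 1; sub 3 for 2: 3 + 1; = 4; G_1 = 4−1 = 3
step 1: 3 = 3; sub 4 for 3: 4; = 4; G_2 = 4−1 = 3
step 2: 3 = 3; sub 5 for 4: 3; = 3; G_3 = 3−1 = 2

-1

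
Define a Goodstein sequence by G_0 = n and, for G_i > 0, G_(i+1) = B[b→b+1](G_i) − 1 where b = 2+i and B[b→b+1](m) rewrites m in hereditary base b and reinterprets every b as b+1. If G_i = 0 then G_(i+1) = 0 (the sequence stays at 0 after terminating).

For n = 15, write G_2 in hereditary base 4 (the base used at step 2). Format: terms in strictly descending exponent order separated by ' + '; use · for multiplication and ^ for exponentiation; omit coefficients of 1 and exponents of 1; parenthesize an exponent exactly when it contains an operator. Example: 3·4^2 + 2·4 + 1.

4^(4 + 1) + 4^4 + 3

step 0: 15 = 2^(2 + 1) + 2^2 + 2 + 1; sub 3 for 2: 3^(3 + 1) + 3^3 + 3 + 1; = 112; G_1 = 112−1 = 111
step 1: 111 = 3^(3 + 1) + 3^3 + 3; sub 4 for 3: 4^(4 + 1) + 4^4 + 4; = 1284; G_2 = 1284−1 = 1283
step 2: 1283 = 4^(4 + 1) + 4^4 + 3; sub 5 for 4: 5^(5 + 1) + 5^5 + 3; = 18753; G_3 = 18753−1 = 18752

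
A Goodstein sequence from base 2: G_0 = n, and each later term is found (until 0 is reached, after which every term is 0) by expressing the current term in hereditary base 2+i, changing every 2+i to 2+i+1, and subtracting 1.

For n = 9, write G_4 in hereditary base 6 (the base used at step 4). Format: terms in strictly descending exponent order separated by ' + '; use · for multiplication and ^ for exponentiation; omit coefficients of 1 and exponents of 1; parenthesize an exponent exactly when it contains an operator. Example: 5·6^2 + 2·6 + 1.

3·6^6 + 3·6^3 + 3·6^2 + 3·6 + 1

step 0: 9 = 2^(2 + 1) + 1; sub 3 for 2: 3^(3 + 1) + 1; = 82; G_1 = 82−1 = 81
step 1: 81 = 3^(3 + 1); sub 4 for 3: 4^(4 + 1); = 1024; G_2 = 1024−1 = 1023
step 2: 1023 = 3·4^4 + 3·4^3 + 3·4^2 + 3·4 + 3; sub 5 for 4: 3·5^5 + 3·5^3 + 3·5^2 + 3·5 + 3; = 9843; G_3 = 9843−1 = 9842
step 3: 9842 = 3·5^5 + 3·5^3 + 3·5^2 + 3·5 + 2; sub 6 for 5: 3·6^6 + 3·6^3 + 3·6^2 + 3·6 + 2; = 140744; G_4 = 140744−1 = 140743
step 4: 140743 = 3·6^6 + 3·6^3 + 3·6^2 + 3·6 + 1; sub 7 for 6: 3·7^7 + 3·7^3 + 3·7^2 + 3·7 + 1; = 2471827; G_5 = 2471827−1 = 2471826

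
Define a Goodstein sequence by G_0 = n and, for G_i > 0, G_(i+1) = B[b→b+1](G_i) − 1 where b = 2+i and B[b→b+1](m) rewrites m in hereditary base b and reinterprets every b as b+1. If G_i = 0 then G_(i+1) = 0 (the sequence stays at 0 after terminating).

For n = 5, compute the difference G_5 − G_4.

422

G_0=5  [base 2] 2^2 + 1  →[2↦3]→  3^3 + 1 = 28  −1 ⇒ G_1=27
G_1=27  [base 3] 3^3  →[3↦4]→  4^4 = 256  −1 ⇒ G_2=255
G_2=255  [base 4] 3·4^3 + 3·4^2 + 3·4 + 3  →[4↦5]→  3·5^3 + 3·5^2 + 3·5 + 3 = 468  −1 ⇒ G_3=467
G_3=467  [base 5] 3·5^3 + 3·5^2 + 3·5 + 2  →[5↦6]→  3·6^3 + 3·6^2 + 3·6 + 2 = 776  −1 ⇒ G_4=775
G_4=775  [base 6] 3·6^3 + 3·6^2 + 3·6 + 1  →[6↦7]→  3·7^3 + 3·7^2 + 3·7 + 1 = 1198  −1 ⇒ G_5=1197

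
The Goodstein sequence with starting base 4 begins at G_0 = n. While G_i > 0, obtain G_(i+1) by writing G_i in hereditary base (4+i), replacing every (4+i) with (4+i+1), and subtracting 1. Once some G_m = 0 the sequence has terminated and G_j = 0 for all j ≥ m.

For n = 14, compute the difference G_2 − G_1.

2

i=0: 14 = 3·4 + 2 (b=4); 4→5: 3·5 + 2 = 17; 17−1 = 16
i=1: 16 = 3·5 + 1 (b=5); 5→6: 3·6 + 1 = 19; 19−1 = 18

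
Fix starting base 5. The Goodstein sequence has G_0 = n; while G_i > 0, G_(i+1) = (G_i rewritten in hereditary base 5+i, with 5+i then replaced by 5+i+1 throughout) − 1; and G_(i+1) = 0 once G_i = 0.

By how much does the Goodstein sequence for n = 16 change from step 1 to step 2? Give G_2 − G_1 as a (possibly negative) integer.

base 5: 16 = 3·5 + 1; at 6: 3·6 + 1 = 19; next = 18
base 6: 18 = 3·6; at 7: 3·7 = 21; next = 20

2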